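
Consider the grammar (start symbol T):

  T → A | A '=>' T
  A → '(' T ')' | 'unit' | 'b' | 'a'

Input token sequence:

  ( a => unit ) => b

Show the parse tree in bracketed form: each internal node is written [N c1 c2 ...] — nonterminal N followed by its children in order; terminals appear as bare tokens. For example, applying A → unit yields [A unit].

[T [A ( [T [A a] => [T [A unit]]] )] => [T [A b]]]

T
A => T
( T ) => T
( A => T ) => T
( a => T ) => T
( a => A ) => T
( a => unit ) => T
( a => unit ) => A
( a => unit ) => b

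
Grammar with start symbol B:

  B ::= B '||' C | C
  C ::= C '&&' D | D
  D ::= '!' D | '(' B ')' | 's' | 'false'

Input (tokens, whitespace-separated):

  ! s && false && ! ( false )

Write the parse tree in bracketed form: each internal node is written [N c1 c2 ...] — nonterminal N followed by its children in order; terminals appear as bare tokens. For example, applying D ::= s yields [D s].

B
C
C && D
C && D && D
D && D && D
! D && D && D
! s && D && D
! s && false && D
! s && false && ! D
! s && false && ! ( B )
! s && false && ! ( C )
! s && false && ! ( D )
! s && false && ! ( false )

[B [C [C [C [D ! [D s]]] && [D false]] && [D ! [D ( [B [C [D false]]] )]]]]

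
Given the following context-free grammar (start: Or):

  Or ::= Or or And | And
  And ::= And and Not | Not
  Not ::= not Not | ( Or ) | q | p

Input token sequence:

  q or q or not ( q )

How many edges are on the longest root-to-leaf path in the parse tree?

[Or [Or [Or [And [Not q]]] or [And [Not q]]] or [And [Not not [Not ( [Or [And [Not q]]] )]]]]

7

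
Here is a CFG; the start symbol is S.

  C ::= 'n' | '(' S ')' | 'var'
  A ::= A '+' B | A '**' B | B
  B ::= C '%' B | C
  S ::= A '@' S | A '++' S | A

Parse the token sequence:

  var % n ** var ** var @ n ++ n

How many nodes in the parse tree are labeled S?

[S [A [A [A [B [C var] % [B [C n]]]] ** [B [C var]]] ** [B [C var]]] @ [S [A [B [C n]]] ++ [S [A [B [C n]]]]]]

3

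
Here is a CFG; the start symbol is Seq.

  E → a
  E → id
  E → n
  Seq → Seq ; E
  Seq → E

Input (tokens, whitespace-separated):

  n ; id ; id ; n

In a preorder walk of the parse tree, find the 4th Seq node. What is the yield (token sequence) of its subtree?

n

[Seq [Seq [Seq [Seq [E n]] ; [E id]] ; [E id]] ; [E n]]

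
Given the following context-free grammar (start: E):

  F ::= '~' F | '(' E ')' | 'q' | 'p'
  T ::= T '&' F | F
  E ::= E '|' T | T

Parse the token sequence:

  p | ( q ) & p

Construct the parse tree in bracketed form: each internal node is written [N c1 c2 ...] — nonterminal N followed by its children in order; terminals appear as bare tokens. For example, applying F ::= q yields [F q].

[E [E [T [F p]]] | [T [T [F ( [E [T [F q]]] )]] & [F p]]]

E
E | T
T | T
F | T
p | T
p | T & F
p | F & F
p | ( E ) & F
p | ( T ) & F
p | ( F ) & F
p | ( q ) & F
p | ( q ) & p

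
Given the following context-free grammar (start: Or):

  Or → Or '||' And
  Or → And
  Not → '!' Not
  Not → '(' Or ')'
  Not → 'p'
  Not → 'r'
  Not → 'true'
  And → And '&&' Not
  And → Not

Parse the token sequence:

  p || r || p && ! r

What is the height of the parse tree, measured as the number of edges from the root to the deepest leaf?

[Or [Or [Or [And [Not p]]] || [And [Not r]]] || [And [And [Not p]] && [Not ! [Not r]]]]

5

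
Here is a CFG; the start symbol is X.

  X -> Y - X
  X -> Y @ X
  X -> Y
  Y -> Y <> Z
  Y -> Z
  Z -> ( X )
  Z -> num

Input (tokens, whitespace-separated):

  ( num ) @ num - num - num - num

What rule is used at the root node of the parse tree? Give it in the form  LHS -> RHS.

X -> Y @ X

[X [Y [Z ( [X [Y [Z num]]] )]] @ [X [Y [Z num]] - [X [Y [Z num]] - [X [Y [Z num]] - [X [Y [Z num]]]]]]]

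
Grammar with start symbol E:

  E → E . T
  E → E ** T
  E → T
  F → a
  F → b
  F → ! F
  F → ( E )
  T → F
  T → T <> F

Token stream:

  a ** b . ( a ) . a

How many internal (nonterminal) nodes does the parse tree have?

15

[E [E [E [E [T [F a]]] ** [T [F b]]] . [T [F ( [E [T [F a]]] )]]] . [T [F a]]]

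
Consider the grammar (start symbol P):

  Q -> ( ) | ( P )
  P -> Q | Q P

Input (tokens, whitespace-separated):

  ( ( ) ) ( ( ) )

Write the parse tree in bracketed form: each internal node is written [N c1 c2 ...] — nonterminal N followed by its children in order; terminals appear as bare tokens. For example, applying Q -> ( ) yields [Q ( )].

P
Q P
( P ) P
( Q ) P
( ( ) ) P
( ( ) ) Q
( ( ) ) ( P )
( ( ) ) ( Q )
( ( ) ) ( ( ) )

[P [Q ( [P [Q ( )]] )] [P [Q ( [P [Q ( )]] )]]]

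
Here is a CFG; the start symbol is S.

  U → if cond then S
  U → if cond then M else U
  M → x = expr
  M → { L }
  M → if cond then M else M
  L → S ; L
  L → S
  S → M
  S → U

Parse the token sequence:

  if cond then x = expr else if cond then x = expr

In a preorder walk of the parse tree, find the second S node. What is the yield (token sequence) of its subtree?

[S [U if cond then [M x = expr] else [U if cond then [S [M x = expr]]]]]

x = expr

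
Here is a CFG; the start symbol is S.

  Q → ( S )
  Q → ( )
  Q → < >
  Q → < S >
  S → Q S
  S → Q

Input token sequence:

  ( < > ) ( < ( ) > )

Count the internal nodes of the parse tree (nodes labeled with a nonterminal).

10

[S [Q ( [S [Q < >]] )] [S [Q ( [S [Q < [S [Q ( )]] >]] )]]]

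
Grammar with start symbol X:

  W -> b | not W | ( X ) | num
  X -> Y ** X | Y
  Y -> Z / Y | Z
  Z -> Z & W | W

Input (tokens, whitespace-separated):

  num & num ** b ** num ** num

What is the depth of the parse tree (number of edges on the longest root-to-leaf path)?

[X [Y [Z [Z [W num]] & [W num]]] ** [X [Y [Z [W b]]] ** [X [Y [Z [W num]]] ** [X [Y [Z [W num]]]]]]]

7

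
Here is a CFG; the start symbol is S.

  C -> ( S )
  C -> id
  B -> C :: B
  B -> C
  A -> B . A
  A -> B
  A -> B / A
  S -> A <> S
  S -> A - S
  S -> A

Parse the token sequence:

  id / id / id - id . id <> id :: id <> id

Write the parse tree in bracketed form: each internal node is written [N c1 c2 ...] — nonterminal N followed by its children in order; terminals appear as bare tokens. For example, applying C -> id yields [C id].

[S [A [B [C id]] / [A [B [C id]] / [A [B [C id]]]]] - [S [A [B [C id]] . [A [B [C id]]]] <> [S [A [B [C id] :: [B [C id]]]] <> [S [A [B [C id]]]]]]]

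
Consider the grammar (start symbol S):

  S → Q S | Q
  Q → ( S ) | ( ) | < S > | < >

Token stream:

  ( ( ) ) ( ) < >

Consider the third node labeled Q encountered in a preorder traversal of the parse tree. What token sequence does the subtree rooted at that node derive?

( )

[S [Q ( [S [Q ( )]] )] [S [Q ( )] [S [Q < >]]]]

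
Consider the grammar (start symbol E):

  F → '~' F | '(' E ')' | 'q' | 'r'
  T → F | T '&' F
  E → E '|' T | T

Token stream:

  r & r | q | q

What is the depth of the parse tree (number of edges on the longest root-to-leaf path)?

[E [E [E [T [T [F r]] & [F r]]] | [T [F q]]] | [T [F q]]]

6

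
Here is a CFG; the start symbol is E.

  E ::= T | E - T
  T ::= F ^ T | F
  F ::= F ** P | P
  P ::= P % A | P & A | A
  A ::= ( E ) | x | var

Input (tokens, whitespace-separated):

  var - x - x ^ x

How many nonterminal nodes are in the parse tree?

[E [E [E [T [F [P [A var]]]]] - [T [F [P [A x]]]]] - [T [F [P [A x]]] ^ [T [F [P [A x]]]]]]

19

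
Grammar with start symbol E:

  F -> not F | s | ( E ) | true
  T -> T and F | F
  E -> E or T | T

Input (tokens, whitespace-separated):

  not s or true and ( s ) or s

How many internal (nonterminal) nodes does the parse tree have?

[E [E [E [T [F not [F s]]]] or [T [T [F true]] and [F ( [E [T [F s]]] )]]] or [T [F s]]]

15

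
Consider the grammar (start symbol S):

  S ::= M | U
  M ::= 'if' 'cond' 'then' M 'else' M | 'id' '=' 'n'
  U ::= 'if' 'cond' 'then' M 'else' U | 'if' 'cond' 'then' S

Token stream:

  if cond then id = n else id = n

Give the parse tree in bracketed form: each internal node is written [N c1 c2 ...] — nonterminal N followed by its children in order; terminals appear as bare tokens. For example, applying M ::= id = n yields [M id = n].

S
M
if cond then M else M
if cond then id = n else M
if cond then id = n else id = n

[S [M if cond then [M id = n] else [M id = n]]]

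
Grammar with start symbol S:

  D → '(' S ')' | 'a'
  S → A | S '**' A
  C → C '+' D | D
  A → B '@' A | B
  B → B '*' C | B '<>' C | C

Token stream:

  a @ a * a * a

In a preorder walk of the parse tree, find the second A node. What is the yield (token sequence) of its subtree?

a * a * a

[S [A [B [C [D a]]] @ [A [B [B [B [C [D a]]] * [C [D a]]] * [C [D a]]]]]]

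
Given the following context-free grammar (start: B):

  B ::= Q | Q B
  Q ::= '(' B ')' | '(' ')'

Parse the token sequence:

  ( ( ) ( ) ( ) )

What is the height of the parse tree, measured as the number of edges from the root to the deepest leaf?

6

[B [Q ( [B [Q ( )] [B [Q ( )] [B [Q ( )]]]] )]]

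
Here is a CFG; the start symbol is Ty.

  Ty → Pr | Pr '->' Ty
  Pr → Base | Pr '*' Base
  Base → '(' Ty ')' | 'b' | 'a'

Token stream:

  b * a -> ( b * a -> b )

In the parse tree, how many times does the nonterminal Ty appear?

4

[Ty [Pr [Pr [Base b]] * [Base a]] -> [Ty [Pr [Base ( [Ty [Pr [Pr [Base b]] * [Base a]] -> [Ty [Pr [Base b]]]] )]]]]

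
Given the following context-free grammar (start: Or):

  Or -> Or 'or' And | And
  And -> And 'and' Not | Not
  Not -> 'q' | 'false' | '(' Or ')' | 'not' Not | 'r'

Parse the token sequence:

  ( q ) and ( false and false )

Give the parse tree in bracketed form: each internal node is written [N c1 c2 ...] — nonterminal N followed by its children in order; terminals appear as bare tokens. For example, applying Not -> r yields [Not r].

Or
And
And and Not
Not and Not
( Or ) and Not
( And ) and Not
( Not ) and Not
( q ) and Not
( q ) and ( Or )
( q ) and ( And )
( q ) and ( And and Not )
( q ) and ( Not and Not )
( q ) and ( false and Not )
( q ) and ( false and false )

[Or [And [And [Not ( [Or [And [Not q]]] )]] and [Not ( [Or [And [And [Not false]] and [Not false]]] )]]]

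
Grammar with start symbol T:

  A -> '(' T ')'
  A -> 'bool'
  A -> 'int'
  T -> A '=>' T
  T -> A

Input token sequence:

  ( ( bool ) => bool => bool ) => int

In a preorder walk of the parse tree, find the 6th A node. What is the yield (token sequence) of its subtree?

int

[T [A ( [T [A ( [T [A bool]] )] => [T [A bool] => [T [A bool]]]] )] => [T [A int]]]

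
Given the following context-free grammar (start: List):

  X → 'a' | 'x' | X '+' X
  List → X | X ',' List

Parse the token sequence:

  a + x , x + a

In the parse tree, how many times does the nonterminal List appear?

[List [X [X a] + [X x]] , [List [X [X x] + [X a]]]]

2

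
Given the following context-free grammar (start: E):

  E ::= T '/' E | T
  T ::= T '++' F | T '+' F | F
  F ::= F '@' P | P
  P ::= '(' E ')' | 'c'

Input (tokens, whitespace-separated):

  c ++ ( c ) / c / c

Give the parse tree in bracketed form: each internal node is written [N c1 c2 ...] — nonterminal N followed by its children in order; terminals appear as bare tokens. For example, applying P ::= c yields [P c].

E
T / E
T ++ F / E
F ++ F / E
P ++ F / E
c ++ F / E
c ++ P / E
c ++ ( E ) / E
c ++ ( T ) / E
c ++ ( F ) / E
c ++ ( P ) / E
c ++ ( c ) / E
c ++ ( c ) / T / E
c ++ ( c ) / F / E
c ++ ( c ) / P / E
c ++ ( c ) / c / E
c ++ ( c ) / c / T
c ++ ( c ) / c / F
c ++ ( c ) / c / P
c ++ ( c ) / c / c

[E [T [T [F [P c]]] ++ [F [P ( [E [T [F [P c]]]] )]]] / [E [T [F [P c]]] / [E [T [F [P c]]]]]]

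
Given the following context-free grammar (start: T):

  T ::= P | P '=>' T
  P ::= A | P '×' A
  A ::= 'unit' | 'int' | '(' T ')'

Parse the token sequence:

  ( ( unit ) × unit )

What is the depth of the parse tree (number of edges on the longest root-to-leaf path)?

10

[T [P [A ( [T [P [P [A ( [T [P [A unit]]] )]] × [A unit]]] )]]]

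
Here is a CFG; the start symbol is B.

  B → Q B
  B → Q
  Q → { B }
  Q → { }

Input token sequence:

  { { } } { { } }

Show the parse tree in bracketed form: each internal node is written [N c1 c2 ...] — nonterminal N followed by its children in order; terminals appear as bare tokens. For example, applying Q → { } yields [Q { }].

[B [Q { [B [Q { }]] }] [B [Q { [B [Q { }]] }]]]

B
Q B
{ B } B
{ Q } B
{ { } } B
{ { } } Q
{ { } } { B }
{ { } } { Q }
{ { } } { { } }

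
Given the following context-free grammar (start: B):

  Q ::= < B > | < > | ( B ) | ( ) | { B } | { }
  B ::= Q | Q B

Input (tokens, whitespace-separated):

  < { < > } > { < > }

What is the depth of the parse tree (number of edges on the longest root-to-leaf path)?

6

[B [Q < [B [Q { [B [Q < >]] }]] >] [B [Q { [B [Q < >]] }]]]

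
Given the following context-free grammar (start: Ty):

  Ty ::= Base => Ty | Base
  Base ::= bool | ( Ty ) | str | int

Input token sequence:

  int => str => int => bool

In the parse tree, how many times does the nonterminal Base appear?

4

[Ty [Base int] => [Ty [Base str] => [Ty [Base int] => [Ty [Base bool]]]]]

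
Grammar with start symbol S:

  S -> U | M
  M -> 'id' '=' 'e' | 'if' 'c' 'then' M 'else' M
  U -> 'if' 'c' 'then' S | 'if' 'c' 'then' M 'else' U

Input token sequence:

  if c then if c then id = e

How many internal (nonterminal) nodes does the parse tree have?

6

[S [U if c then [S [U if c then [S [M id = e]]]]]]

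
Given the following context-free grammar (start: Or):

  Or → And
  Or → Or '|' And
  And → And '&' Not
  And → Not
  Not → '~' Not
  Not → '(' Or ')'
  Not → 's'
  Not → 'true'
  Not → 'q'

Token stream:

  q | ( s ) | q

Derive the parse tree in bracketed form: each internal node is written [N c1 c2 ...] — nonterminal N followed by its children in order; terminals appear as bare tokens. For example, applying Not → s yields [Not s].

Or
Or | And
Or | And | And
And | And | And
Not | And | And
q | And | And
q | Not | And
q | ( Or ) | And
q | ( And ) | And
q | ( Not ) | And
q | ( s ) | And
q | ( s ) | Not
q | ( s ) | q

[Or [Or [Or [And [Not q]]] | [And [Not ( [Or [And [Not s]]] )]]] | [And [Not q]]]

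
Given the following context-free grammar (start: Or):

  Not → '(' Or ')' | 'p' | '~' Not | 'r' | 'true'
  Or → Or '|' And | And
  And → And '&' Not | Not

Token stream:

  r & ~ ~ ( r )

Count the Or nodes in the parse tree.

2

[Or [And [And [Not r]] & [Not ~ [Not ~ [Not ( [Or [And [Not r]]] )]]]]]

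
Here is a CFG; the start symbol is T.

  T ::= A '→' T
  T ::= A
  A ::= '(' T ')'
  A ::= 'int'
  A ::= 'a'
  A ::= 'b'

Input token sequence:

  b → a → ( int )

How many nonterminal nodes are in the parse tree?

8

[T [A b] → [T [A a] → [T [A ( [T [A int]] )]]]]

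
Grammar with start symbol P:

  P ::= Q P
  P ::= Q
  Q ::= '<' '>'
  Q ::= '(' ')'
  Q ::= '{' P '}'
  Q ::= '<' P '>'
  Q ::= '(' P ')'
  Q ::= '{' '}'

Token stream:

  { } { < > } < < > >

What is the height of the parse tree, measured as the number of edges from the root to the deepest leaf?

6

[P [Q { }] [P [Q { [P [Q < >]] }] [P [Q < [P [Q < >]] >]]]]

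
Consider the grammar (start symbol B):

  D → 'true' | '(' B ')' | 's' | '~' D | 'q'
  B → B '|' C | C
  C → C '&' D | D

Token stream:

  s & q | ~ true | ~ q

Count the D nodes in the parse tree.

6

[B [B [B [C [C [D s]] & [D q]]] | [C [D ~ [D true]]]] | [C [D ~ [D q]]]]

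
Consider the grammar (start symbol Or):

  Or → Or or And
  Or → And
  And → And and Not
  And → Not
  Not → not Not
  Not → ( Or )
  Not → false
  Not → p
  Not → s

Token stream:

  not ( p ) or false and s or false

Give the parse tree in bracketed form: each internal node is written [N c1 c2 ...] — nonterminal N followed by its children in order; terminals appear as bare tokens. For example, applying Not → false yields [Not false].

Or
Or or And
Or or And or And
And or And or And
Not or And or And
not Not or And or And
not ( Or ) or And or And
not ( And ) or And or And
not ( Not ) or And or And
not ( p ) or And or And
not ( p ) or And and Not or And
not ( p ) or Not and Not or And
not ( p ) or false and Not or And
not ( p ) or false and s or And
not ( p ) or false and s or Not
not ( p ) or false and s or false

[Or [Or [Or [And [Not not [Not ( [Or [And [Not p]]] )]]]] or [And [And [Not false]] and [Not s]]] or [And [Not false]]]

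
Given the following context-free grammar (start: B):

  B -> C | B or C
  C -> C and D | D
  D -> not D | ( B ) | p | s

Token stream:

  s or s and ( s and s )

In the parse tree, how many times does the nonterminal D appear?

5

[B [B [C [D s]]] or [C [C [D s]] and [D ( [B [C [C [D s]] and [D s]]] )]]]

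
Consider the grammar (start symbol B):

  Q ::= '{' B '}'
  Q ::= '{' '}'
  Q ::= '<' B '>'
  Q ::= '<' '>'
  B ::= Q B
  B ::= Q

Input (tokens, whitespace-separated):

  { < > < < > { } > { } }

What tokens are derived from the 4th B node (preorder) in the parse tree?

[B [Q { [B [Q < >] [B [Q < [B [Q < >] [B [Q { }]]] >] [B [Q { }]]]] }]]

< > { }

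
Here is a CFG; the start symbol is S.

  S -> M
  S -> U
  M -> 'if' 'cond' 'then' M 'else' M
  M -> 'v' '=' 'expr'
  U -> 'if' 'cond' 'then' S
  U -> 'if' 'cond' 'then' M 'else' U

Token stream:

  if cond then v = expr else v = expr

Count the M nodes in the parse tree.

[S [M if cond then [M v = expr] else [M v = expr]]]

3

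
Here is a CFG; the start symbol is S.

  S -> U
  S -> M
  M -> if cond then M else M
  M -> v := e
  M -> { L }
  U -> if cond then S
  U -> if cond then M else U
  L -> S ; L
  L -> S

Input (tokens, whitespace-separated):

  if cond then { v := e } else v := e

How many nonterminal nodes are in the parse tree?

[S [M if cond then [M { [L [S [M v := e]]] }] else [M v := e]]]

7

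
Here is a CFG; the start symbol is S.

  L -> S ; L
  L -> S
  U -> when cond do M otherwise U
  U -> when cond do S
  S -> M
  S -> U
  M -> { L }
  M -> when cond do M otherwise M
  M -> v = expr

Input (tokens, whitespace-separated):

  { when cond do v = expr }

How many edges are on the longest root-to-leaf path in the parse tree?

[S [M { [L [S [U when cond do [S [M v = expr]]]]] }]]

7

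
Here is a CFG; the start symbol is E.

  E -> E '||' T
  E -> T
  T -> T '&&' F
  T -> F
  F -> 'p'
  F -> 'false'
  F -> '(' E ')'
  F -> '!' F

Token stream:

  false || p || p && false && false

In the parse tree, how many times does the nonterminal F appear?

[E [E [E [T [F false]]] || [T [F p]]] || [T [T [T [F p]] && [F false]] && [F false]]]

5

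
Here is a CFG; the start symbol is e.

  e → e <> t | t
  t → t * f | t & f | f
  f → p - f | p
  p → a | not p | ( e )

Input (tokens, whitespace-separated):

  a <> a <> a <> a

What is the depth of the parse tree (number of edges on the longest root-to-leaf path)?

[e [e [e [e [t [f [p a]]]] <> [t [f [p a]]]] <> [t [f [p a]]]] <> [t [f [p a]]]]

7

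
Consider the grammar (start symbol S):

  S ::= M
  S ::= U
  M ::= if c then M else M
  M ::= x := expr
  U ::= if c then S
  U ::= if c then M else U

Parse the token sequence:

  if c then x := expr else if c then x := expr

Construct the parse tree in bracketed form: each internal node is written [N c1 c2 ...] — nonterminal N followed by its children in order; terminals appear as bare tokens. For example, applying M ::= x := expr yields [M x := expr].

S
U
if c then M else U
if c then x := expr else U
if c then x := expr else if c then S
if c then x := expr else if c then M
if c then x := expr else if c then x := expr

[S [U if c then [M x := expr] else [U if c then [S [M x := expr]]]]]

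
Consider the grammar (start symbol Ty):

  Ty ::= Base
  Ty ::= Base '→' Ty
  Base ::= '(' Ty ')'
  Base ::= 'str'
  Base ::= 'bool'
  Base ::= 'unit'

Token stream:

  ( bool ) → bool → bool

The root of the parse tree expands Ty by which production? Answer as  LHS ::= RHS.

[Ty [Base ( [Ty [Base bool]] )] → [Ty [Base bool] → [Ty [Base bool]]]]

Ty ::= Base '→' Ty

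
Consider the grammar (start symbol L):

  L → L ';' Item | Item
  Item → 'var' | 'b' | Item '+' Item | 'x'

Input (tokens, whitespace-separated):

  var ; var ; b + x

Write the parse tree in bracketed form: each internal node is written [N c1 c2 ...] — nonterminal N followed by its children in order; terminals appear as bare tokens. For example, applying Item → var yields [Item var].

[L [L [L [Item var]] ; [Item var]] ; [Item [Item b] + [Item x]]]

L
L ; Item
L ; Item ; Item
Item ; Item ; Item
var ; Item ; Item
var ; var ; Item
var ; var ; Item + Item
var ; var ; b + Item
var ; var ; b + x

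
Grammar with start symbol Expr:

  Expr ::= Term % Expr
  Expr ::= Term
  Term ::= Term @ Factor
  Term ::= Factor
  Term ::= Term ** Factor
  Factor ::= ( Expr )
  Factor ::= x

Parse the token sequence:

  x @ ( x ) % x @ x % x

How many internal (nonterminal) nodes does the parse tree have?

[Expr [Term [Term [Factor x]] @ [Factor ( [Expr [Term [Factor x]]] )]] % [Expr [Term [Term [Factor x]] @ [Factor x]] % [Expr [Term [Factor x]]]]]

16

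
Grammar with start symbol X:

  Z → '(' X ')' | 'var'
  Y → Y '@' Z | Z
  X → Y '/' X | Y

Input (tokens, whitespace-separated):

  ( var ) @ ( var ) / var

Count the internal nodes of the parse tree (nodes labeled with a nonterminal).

14

[X [Y [Y [Z ( [X [Y [Z var]]] )]] @ [Z ( [X [Y [Z var]]] )]] / [X [Y [Z var]]]]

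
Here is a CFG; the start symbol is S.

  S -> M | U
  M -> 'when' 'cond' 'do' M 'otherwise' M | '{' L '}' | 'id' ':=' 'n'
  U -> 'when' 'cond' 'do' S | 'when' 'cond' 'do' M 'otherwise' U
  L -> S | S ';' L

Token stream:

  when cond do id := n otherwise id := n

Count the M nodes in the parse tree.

3

[S [M when cond do [M id := n] otherwise [M id := n]]]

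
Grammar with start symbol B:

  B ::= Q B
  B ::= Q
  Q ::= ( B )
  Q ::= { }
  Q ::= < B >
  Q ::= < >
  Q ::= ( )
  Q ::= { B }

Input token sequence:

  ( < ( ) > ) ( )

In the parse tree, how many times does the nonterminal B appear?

4

[B [Q ( [B [Q < [B [Q ( )]] >]] )] [B [Q ( )]]]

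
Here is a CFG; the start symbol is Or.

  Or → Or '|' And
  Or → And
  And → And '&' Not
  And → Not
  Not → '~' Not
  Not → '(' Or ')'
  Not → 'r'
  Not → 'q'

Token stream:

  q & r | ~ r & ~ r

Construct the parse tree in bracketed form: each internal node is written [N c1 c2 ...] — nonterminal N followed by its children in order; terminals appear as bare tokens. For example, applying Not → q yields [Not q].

[Or [Or [And [And [Not q]] & [Not r]]] | [And [And [Not ~ [Not r]]] & [Not ~ [Not r]]]]

Or
Or | And
And | And
And & Not | And
Not & Not | And
q & Not | And
q & r | And
q & r | And & Not
q & r | Not & Not
q & r | ~ Not & Not
q & r | ~ r & Not
q & r | ~ r & ~ Not
q & r | ~ r & ~ r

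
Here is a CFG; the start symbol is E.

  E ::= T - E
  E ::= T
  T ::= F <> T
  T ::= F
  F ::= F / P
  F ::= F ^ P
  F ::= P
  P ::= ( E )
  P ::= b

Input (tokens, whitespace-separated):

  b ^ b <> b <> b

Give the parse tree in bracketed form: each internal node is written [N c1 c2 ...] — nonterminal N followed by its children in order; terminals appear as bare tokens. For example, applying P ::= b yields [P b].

E
T
F <> T
F ^ P <> T
P ^ P <> T
b ^ P <> T
b ^ b <> T
b ^ b <> F <> T
b ^ b <> P <> T
b ^ b <> b <> T
b ^ b <> b <> F
b ^ b <> b <> P
b ^ b <> b <> b

[E [T [F [F [P b]] ^ [P b]] <> [T [F [P b]] <> [T [F [P b]]]]]]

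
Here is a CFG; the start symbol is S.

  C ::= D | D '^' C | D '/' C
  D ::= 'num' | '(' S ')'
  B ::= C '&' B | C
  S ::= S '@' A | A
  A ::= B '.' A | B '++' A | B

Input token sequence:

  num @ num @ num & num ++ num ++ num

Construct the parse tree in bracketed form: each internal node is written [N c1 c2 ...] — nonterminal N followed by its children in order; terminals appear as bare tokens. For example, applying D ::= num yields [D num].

[S [S [S [A [B [C [D num]]]]] @ [A [B [C [D num]]]]] @ [A [B [C [D num]] & [B [C [D num]]]] ++ [A [B [C [D num]]] ++ [A [B [C [D num]]]]]]]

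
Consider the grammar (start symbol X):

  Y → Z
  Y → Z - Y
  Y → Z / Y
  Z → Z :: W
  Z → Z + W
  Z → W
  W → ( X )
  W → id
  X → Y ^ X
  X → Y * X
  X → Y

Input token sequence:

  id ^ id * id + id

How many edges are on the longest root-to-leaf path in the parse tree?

[X [Y [Z [W id]]] ^ [X [Y [Z [W id]]] * [X [Y [Z [Z [W id]] + [W id]]]]]]

7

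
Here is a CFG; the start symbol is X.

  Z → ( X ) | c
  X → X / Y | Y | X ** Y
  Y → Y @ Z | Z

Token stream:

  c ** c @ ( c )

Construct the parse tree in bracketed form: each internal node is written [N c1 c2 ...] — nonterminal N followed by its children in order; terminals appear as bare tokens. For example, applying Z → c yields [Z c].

[X [X [Y [Z c]]] ** [Y [Y [Z c]] @ [Z ( [X [Y [Z c]]] )]]]

X
X ** Y
Y ** Y
Z ** Y
c ** Y
c ** Y @ Z
c ** Z @ Z
c ** c @ Z
c ** c @ ( X )
c ** c @ ( Y )
c ** c @ ( Z )
c ** c @ ( c )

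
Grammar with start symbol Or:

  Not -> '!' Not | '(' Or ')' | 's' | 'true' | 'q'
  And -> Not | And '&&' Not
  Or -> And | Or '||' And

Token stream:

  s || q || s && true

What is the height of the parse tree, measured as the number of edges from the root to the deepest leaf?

5

[Or [Or [Or [And [Not s]]] || [And [Not q]]] || [And [And [Not s]] && [Not true]]]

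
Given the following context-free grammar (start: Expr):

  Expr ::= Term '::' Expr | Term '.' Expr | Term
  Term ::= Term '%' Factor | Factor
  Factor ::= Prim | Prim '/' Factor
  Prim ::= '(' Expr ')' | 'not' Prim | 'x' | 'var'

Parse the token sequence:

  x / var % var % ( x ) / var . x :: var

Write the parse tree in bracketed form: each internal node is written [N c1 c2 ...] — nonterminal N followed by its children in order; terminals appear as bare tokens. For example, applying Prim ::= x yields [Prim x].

[Expr [Term [Term [Term [Factor [Prim x] / [Factor [Prim var]]]] % [Factor [Prim var]]] % [Factor [Prim ( [Expr [Term [Factor [Prim x]]]] )] / [Factor [Prim var]]]] . [Expr [Term [Factor [Prim x]]] :: [Expr [Term [Factor [Prim var]]]]]]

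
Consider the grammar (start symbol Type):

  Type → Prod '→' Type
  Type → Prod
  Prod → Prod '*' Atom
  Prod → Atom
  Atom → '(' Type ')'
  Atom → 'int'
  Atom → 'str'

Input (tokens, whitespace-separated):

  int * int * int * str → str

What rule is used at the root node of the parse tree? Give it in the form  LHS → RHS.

[Type [Prod [Prod [Prod [Prod [Atom int]] * [Atom int]] * [Atom int]] * [Atom str]] → [Type [Prod [Atom str]]]]

Type → Prod '→' Type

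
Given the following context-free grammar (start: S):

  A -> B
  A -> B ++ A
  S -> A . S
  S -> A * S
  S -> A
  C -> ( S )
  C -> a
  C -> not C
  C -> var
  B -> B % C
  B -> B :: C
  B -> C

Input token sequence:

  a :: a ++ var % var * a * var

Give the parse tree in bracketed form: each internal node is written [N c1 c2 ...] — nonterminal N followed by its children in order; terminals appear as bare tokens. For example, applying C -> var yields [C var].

S
A * S
B ++ A * S
B :: C ++ A * S
C :: C ++ A * S
a :: C ++ A * S
a :: a ++ A * S
a :: a ++ B * S
a :: a ++ B % C * S
a :: a ++ C % C * S
a :: a ++ var % C * S
a :: a ++ var % var * S
a :: a ++ var % var * A * S
a :: a ++ var % var * B * S
a :: a ++ var % var * C * S
a :: a ++ var % var * a * S
a :: a ++ var % var * a * A
a :: a ++ var % var * a * B
a :: a ++ var % var * a * C
a :: a ++ var % var * a * var

[S [A [B [B [C a]] :: [C a]] ++ [A [B [B [C var]] % [C var]]]] * [S [A [B [C a]]] * [S [A [B [C var]]]]]]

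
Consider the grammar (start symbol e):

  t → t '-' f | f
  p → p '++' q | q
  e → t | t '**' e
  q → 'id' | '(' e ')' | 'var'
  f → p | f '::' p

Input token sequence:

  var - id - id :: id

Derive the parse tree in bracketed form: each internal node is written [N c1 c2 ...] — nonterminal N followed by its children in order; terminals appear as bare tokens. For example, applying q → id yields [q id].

[e [t [t [t [f [p [q var]]]] - [f [p [q id]]]] - [f [f [p [q id]]] :: [p [q id]]]]]

e
t
t - f
t - f - f
f - f - f
p - f - f
q - f - f
var - f - f
var - p - f
var - q - f
var - id - f
var - id - f :: p
var - id - p :: p
var - id - q :: p
var - id - id :: p
var - id - id :: q
var - id - id :: id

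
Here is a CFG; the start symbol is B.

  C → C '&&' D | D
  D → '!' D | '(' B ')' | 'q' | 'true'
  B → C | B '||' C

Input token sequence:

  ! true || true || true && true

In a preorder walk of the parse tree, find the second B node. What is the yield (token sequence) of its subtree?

[B [B [B [C [D ! [D true]]]] || [C [D true]]] || [C [C [D true]] && [D true]]]

! true || true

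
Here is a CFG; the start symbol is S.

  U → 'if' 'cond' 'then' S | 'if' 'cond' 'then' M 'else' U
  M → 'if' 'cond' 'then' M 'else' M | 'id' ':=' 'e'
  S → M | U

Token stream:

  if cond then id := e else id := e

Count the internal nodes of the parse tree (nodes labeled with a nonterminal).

4

[S [M if cond then [M id := e] else [M id := e]]]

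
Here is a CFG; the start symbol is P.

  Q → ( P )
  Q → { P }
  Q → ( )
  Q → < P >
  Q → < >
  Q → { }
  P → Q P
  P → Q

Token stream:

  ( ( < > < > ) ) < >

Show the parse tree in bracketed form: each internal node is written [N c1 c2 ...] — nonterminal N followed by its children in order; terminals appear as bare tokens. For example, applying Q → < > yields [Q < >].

[P [Q ( [P [Q ( [P [Q < >] [P [Q < >]]] )]] )] [P [Q < >]]]

P
Q P
( P ) P
( Q ) P
( ( P ) ) P
( ( Q P ) ) P
( ( < > P ) ) P
( ( < > Q ) ) P
( ( < > < > ) ) P
( ( < > < > ) ) Q
( ( < > < > ) ) < >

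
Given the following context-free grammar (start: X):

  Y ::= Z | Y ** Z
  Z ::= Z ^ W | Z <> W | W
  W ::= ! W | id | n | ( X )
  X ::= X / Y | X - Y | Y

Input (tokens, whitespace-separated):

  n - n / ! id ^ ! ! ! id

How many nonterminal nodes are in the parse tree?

[X [X [X [Y [Z [W n]]]] - [Y [Z [W n]]]] / [Y [Z [Z [W ! [W id]]] ^ [W ! [W ! [W ! [W id]]]]]]]

18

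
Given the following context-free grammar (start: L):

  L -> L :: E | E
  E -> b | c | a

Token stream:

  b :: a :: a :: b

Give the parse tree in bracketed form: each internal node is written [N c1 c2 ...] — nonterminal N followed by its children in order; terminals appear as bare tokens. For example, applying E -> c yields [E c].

L
L :: E
L :: E :: E
L :: E :: E :: E
E :: E :: E :: E
b :: E :: E :: E
b :: a :: E :: E
b :: a :: a :: E
b :: a :: a :: b

[L [L [L [L [E b]] :: [E a]] :: [E a]] :: [E b]]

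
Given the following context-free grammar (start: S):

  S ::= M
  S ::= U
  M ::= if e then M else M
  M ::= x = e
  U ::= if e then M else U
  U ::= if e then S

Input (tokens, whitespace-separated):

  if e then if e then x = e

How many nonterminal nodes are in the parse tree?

[S [U if e then [S [U if e then [S [M x = e]]]]]]

6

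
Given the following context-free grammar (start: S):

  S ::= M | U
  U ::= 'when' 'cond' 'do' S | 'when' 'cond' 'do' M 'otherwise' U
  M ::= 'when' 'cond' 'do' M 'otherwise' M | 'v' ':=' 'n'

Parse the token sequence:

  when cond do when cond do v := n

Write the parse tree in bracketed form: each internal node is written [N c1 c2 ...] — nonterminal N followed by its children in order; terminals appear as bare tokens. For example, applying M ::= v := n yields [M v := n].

[S [U when cond do [S [U when cond do [S [M v := n]]]]]]

S
U
when cond do S
when cond do U
when cond do when cond do S
when cond do when cond do M
when cond do when cond do v := n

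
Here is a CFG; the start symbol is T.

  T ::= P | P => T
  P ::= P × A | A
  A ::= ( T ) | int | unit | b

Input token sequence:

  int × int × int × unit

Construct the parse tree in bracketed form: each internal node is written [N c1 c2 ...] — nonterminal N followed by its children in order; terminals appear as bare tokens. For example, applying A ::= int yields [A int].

[T [P [P [P [P [A int]] × [A int]] × [A int]] × [A unit]]]

T
P
P × A
P × A × A
P × A × A × A
A × A × A × A
int × A × A × A
int × int × A × A
int × int × int × A
int × int × int × unit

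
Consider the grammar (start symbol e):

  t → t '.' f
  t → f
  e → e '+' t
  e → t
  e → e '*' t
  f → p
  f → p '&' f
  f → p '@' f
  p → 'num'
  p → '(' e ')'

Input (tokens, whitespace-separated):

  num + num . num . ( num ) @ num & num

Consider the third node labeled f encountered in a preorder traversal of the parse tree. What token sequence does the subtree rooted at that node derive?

[e [e [t [f [p num]]]] + [t [t [t [f [p num]]] . [f [p num]]] . [f [p ( [e [t [f [p num]]]] )] @ [f [p num] & [f [p num]]]]]]

num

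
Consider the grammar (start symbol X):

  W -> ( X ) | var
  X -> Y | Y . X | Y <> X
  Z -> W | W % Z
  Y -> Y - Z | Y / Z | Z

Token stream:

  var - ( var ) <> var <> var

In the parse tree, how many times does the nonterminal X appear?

[X [Y [Y [Z [W var]]] - [Z [W ( [X [Y [Z [W var]]]] )]]] <> [X [Y [Z [W var]]] <> [X [Y [Z [W var]]]]]]

4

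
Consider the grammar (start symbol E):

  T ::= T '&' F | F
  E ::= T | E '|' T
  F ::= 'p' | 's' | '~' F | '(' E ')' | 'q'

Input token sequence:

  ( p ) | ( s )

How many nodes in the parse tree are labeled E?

4

[E [E [T [F ( [E [T [F p]]] )]]] | [T [F ( [E [T [F s]]] )]]]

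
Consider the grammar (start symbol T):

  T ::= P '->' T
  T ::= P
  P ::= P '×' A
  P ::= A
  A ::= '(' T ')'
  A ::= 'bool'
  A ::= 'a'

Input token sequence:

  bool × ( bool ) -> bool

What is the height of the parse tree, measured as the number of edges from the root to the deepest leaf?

6

[T [P [P [A bool]] × [A ( [T [P [A bool]]] )]] -> [T [P [A bool]]]]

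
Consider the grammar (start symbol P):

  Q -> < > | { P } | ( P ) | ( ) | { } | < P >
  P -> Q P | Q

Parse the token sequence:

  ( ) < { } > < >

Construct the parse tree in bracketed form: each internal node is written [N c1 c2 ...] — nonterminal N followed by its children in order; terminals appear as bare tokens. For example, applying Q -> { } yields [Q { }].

P
Q P
( ) P
( ) Q P
( ) < P > P
( ) < Q > P
( ) < { } > P
( ) < { } > Q
( ) < { } > < >

[P [Q ( )] [P [Q < [P [Q { }]] >] [P [Q < >]]]]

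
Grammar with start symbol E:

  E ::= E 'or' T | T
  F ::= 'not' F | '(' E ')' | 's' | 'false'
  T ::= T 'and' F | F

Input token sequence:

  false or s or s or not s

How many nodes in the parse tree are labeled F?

5

[E [E [E [E [T [F false]]] or [T [F s]]] or [T [F s]]] or [T [F not [F s]]]]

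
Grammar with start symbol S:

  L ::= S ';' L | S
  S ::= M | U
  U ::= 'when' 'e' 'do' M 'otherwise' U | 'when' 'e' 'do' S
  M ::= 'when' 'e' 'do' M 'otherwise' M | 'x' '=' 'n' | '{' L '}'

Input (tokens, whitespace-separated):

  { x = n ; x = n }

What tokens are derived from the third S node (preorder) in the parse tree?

[S [M { [L [S [M x = n]] ; [L [S [M x = n]]]] }]]

x = n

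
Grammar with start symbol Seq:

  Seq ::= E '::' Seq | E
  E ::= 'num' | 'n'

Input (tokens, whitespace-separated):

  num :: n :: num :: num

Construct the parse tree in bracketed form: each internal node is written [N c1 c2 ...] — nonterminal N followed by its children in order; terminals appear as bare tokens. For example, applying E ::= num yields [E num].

Seq
E :: Seq
num :: Seq
num :: E :: Seq
num :: n :: Seq
num :: n :: E :: Seq
num :: n :: num :: Seq
num :: n :: num :: E
num :: n :: num :: num

[Seq [E num] :: [Seq [E n] :: [Seq [E num] :: [Seq [E num]]]]]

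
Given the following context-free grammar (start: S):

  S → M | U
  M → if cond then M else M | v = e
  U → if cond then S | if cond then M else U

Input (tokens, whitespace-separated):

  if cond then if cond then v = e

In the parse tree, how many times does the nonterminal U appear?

[S [U if cond then [S [U if cond then [S [M v = e]]]]]]

2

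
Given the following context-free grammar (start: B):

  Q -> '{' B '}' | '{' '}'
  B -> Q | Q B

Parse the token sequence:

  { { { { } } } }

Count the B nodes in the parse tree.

[B [Q { [B [Q { [B [Q { [B [Q { }]] }]] }]] }]]

4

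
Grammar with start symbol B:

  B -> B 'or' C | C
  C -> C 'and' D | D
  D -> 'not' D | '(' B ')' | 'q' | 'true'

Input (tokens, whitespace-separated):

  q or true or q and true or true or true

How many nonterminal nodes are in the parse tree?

17

[B [B [B [B [B [C [D q]]] or [C [D true]]] or [C [C [D q]] and [D true]]] or [C [D true]]] or [C [D true]]]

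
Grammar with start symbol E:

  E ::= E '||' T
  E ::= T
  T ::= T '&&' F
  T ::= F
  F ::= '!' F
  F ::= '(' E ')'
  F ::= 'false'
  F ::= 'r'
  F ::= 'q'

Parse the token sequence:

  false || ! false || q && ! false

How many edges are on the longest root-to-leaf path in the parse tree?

5

[E [E [E [T [F false]]] || [T [F ! [F false]]]] || [T [T [F q]] && [F ! [F false]]]]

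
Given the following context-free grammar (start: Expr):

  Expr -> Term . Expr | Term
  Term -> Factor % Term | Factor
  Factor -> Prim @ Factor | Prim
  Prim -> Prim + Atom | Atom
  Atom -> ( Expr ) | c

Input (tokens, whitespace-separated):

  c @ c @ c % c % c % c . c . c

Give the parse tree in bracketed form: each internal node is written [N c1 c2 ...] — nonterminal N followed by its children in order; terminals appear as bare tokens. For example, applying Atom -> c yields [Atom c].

[Expr [Term [Factor [Prim [Atom c]] @ [Factor [Prim [Atom c]] @ [Factor [Prim [Atom c]]]]] % [Term [Factor [Prim [Atom c]]] % [Term [Factor [Prim [Atom c]]] % [Term [Factor [Prim [Atom c]]]]]]] . [Expr [Term [Factor [Prim [Atom c]]]] . [Expr [Term [Factor [Prim [Atom c]]]]]]]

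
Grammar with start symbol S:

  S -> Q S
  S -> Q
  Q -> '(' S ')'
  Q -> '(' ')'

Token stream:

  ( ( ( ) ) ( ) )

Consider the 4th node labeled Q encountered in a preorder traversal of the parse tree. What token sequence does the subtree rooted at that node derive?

( )

[S [Q ( [S [Q ( [S [Q ( )]] )] [S [Q ( )]]] )]]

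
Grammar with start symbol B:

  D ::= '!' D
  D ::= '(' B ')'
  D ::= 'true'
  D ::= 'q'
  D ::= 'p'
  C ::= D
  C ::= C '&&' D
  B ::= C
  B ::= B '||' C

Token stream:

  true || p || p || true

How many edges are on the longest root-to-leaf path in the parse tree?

6

[B [B [B [B [C [D true]]] || [C [D p]]] || [C [D p]]] || [C [D true]]]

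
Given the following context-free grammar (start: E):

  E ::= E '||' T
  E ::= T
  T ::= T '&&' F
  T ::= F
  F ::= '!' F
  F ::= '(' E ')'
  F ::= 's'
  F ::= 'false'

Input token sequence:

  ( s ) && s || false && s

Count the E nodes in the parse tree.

[E [E [T [T [F ( [E [T [F s]]] )]] && [F s]]] || [T [T [F false]] && [F s]]]

3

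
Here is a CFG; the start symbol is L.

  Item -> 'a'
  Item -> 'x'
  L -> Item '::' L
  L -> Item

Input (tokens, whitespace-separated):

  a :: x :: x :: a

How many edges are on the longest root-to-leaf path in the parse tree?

5

[L [Item a] :: [L [Item x] :: [L [Item x] :: [L [Item a]]]]]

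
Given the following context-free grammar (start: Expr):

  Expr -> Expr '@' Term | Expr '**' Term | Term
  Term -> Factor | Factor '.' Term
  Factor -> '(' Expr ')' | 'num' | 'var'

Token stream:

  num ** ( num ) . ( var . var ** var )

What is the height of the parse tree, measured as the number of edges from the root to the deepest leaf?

[Expr [Expr [Term [Factor num]]] ** [Term [Factor ( [Expr [Term [Factor num]]] )] . [Term [Factor ( [Expr [Expr [Term [Factor var] . [Term [Factor var]]]] ** [Term [Factor var]]] )]]]]

9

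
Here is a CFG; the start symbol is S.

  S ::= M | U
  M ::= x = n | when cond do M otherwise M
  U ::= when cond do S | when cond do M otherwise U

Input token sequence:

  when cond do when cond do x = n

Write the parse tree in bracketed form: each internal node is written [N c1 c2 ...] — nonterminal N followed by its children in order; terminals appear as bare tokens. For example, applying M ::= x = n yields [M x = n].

[S [U when cond do [S [U when cond do [S [M x = n]]]]]]

S
U
when cond do S
when cond do U
when cond do when cond do S
when cond do when cond do M
when cond do when cond do x = n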